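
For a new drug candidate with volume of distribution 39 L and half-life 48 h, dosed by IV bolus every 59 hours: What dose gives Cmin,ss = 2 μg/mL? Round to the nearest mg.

τ/t½ = 59/48 ≈ 1.2292, so f = (1/2)^(59/48) ≈ 0.426564.
Cmin,ss = (D/Vd)·f/(1−f), so D = Cmin,ss·Vd·(1−f)/f.
D = 2 × 39 × (1−f)/f ≈ 2 × 39 × 1.34431 ≈ 104.86 mg.

105 mg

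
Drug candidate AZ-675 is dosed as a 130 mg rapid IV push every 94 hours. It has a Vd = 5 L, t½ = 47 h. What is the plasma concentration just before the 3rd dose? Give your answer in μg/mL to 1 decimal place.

f = (1/2)^(τ/t½) = (1/2)^(94/47) ≈ 0.2500.
C₀ = D/Vd = 130/5 ≈ 26.000 μg/mL.
Before the 3rd dose, 2 doses have been given. Superposition: Cmin = C₀·(f + f²).
≈ 26.000 × (0.2500 + 0.0625) ≈ 26.000 × 0.3125 ≈ 8.125 μg/mL.

8.1 μg/mL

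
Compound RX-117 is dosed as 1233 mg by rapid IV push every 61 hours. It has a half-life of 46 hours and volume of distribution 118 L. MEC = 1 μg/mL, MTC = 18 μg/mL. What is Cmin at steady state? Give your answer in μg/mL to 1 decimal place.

τ/t½ = 61/46 ≈ 1.3261, so fraction remaining f = (1/2)^(61/46) ≈ 0.3988.
Single-dose peak C₀ = D/Vd = 1233/118 ≈ 10.449 μg/mL.
Steady-state trough Cmin,ss = C₀·f/(1−f) ≈ 10.449 × 0.3988/0.6012 ≈ 6.931 μg/mL.
Trough 6.9 μg/mL vs MEC 1 μg/mL: adequate.

6.9 μg/mL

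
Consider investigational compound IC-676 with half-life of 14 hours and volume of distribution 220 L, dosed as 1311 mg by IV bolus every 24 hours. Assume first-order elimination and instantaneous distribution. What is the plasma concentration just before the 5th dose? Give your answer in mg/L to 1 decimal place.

f = (1/2)^(τ/t½) = (1/2)^(24/14) ≈ 0.3048.
C₀ = D/Vd = 1311/220 ≈ 5.959 mg/L.
Before the 5th dose, 4 doses have been given. Superposition: Cmin = C₀·(f + f² + … + f^4).
≈ 5.959 × (0.3048 + 0.0929 + 0.0283 + 0.0086) ≈ 5.959 × 0.4346 ≈ 2.590 mg/L.

2.6 mg/L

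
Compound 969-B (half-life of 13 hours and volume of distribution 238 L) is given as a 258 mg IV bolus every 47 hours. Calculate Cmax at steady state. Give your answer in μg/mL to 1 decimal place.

1.2 μg/mL

Over one 47-h interval, 47/13 ≈ 3.6154 half-lives elapse, leaving f ≈ 0.0816 of each dose.
At steady state, accumulation factor R = 1/(1 − e^(−kτ)) ≈ 1.0889.
Single-dose peak C₀ = D/Vd = 258/238 ≈ 1.084 μg/mL.
Steady-state peak Cmax,ss = C₀·R ≈ 1.084 × 1.0889 ≈ 1.180 μg/mL.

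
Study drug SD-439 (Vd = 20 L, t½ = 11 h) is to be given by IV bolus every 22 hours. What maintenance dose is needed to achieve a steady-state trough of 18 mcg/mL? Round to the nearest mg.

1080 mg

τ/t½ = 22/11 ≈ 2, so f = (1/2)^(22/11) ≈ 0.250000.
Cmin,ss = (D/Vd)·f/(1−f), so D = Cmin,ss·Vd·(1−f)/f.
D = 18 × 20 × (1−f)/f ≈ 18 × 20 × 3.00000 ≈ 1080.00 mg.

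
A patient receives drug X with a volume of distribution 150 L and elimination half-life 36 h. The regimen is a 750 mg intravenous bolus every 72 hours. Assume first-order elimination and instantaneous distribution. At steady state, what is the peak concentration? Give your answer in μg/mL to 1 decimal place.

τ = 72 h = 2 half-lives, so f = (1/2)^2 = 0.25.
Accumulation ratio R = 1/(1 − f) = 1/0.75 = 4/3.
Single-dose peak C₀ = D/Vd = 750/150 = 5 μg/mL.
Steady-state peak Cmax,ss = C₀·R = 5 × 4/3 ≈ 6.667 μg/mL.

6.7 μg/mL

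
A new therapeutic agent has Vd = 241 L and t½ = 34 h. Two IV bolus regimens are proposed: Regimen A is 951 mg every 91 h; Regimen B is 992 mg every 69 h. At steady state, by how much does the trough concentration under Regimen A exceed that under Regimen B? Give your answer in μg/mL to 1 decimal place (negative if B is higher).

Regimen A: f = (1/2)^(91/34) ≈ 0.1564; Cmin,ss = (951/241)·f/(1−f) ≈ 0.732 μg/mL.
Regimen B: f = (1/2)^(69/34) ≈ 0.2450; Cmin,ss = (992/241)·f/(1−f) ≈ 1.336 μg/mL.
Difference ≈ 0.732 − 1.336 ≈ -0.604 μg/mL.

-0.6 μg/mL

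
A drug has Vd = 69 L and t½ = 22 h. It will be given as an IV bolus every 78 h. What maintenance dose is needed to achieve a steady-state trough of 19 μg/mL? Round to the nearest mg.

τ/t½ = 78/22 ≈ 3.5455, so f = (1/2)^(78/22) ≈ 0.085647.
Cmin,ss = (D/Vd)·f/(1−f), so D = Cmin,ss·Vd·(1−f)/f.
D = 19 × 69 × (1−f)/f ≈ 19 × 69 × 10.67583 ≈ 13996.01 mg.

13996 mg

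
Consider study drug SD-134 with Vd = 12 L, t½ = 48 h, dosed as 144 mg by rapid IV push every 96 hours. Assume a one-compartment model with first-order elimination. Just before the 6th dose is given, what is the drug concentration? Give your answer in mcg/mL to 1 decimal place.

f = (1/2)^(τ/t½) = (1/2)^(96/48) ≈ 0.2500.
C₀ = D/Vd = 144/12 ≈ 12.000 mcg/mL.
Before the 6th dose, 5 doses have been given. Superposition: Cmin = C₀·(f + f² + … + f^5).
≈ 12.000 × (0.2500 + 0.0625 + 0.0156 + 0.0039 + 0.0010) ≈ 12.000 × 0.3330 ≈ 3.996 mcg/mL.

4.0 mcg/mL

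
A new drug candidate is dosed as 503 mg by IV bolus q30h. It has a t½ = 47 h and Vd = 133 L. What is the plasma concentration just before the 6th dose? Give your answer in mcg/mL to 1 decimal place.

6.1 mcg/mL

f = (1/2)^(τ/t½) = (1/2)^(30/47) ≈ 0.6425.
C₀ = D/Vd = 503/133 ≈ 3.782 mcg/mL.
Before the 6th dose, 5 doses have been given. Superposition: Cmin = C₀·(f + f² + … + f^5).
≈ 3.782 × (0.6425 + 0.4128 + 0.2652 + 0.1704 + 0.1095) ≈ 3.782 × 1.6004 ≈ 6.053 mcg/mL.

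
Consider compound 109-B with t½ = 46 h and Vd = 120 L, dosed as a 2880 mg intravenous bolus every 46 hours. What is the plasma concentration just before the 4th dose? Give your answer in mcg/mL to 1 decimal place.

21.0 mcg/mL

f = (1/2)^(τ/t½) = (1/2)^(46/46) ≈ 0.5000.
C₀ = D/Vd = 2880/120 ≈ 24.000 mcg/mL.
Before the 4th dose, 3 doses have been given. Superposition: Cmin = C₀·(f + f² + … + f^3).
≈ 24.000 × (0.5000 + 0.2500 + 0.1250) ≈ 24.000 × 0.8750 ≈ 21.000 mcg/mL.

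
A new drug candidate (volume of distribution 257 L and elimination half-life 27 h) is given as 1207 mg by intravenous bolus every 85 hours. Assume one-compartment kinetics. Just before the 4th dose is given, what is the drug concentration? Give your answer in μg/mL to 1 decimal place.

0.6 μg/mL

f = (1/2)^(τ/t½) = (1/2)^(85/27) ≈ 0.1128.
C₀ = D/Vd = 1207/257 ≈ 4.696 μg/mL.
Before the 4th dose, 3 doses have been given. Superposition: Cmin = C₀·(f + f² + … + f^3).
≈ 4.696 × (0.1128 + 0.0127 + 0.0014) ≈ 4.696 × 0.1269 ≈ 0.596 μg/mL.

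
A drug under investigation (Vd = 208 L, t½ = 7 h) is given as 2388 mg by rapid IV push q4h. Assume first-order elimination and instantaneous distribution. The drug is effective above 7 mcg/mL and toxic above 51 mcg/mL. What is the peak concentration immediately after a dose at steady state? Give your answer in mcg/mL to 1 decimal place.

35.1 mcg/mL

k = ln2/t½ = ln2/7 ≈ 0.099021 h⁻¹; fraction remaining f = e^(−kτ) = e^(−0.099021×4) ≈ 0.6730.
Accumulation ratio R = 1/(1 − f) ≈ 1/0.3270 ≈ 3.0581.
Each bolus raises the concentration by D/Vd = 2388/208 ≈ 11.481 mcg/mL.
Steady-state peak Cmax,ss = C₀·R ≈ 11.481 × 3.0581 ≈ 35.110 mcg/mL.
Peak 35.1 mcg/mL vs MTC 51 mcg/mL: below toxic threshold.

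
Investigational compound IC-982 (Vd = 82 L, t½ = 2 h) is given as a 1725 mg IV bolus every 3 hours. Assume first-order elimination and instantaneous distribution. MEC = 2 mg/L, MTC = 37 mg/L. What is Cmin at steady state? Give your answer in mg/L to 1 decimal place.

11.5 mg/L

Over one 3-h interval, 3/2 ≈ 1.5 half-lives elapse, leaving f ≈ 0.3536 of each dose.
Each bolus raises the concentration by D/Vd = 1725/82 ≈ 21.037 mg/L.
Steady-state trough Cmin,ss = C₀·f/(1−f) ≈ 21.037 × 0.3536/0.6464 ≈ 11.508 mg/L.
Trough 11.5 mg/L vs MEC 2 mg/L: adequate.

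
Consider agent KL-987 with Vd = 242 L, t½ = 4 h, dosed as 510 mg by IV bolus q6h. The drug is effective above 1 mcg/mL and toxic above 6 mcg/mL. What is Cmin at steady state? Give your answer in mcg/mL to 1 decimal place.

τ/t½ = 6/4 ≈ 1.5, so fraction remaining f = (1/2)^(6/4) ≈ 0.3536.
Each bolus raises the concentration by D/Vd = 510/242 ≈ 2.107 mcg/mL.
Steady-state trough Cmin,ss = C₀·f/(1−f) ≈ 2.107 × 0.3536/0.6464 ≈ 1.153 mcg/mL.
Trough 1.2 mcg/mL vs MEC 1 mcg/mL: adequate.

1.2 mcg/mL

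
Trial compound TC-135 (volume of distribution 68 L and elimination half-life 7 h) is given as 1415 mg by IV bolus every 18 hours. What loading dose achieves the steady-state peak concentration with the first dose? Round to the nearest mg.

f = (1/2)^(18/7) ≈ 0.168238; accumulation ratio R = 1/(1−f) ≈ 1.20227.
Loading dose to hit Cmax,ss on first dose: D_load = D_maint·R ≈ 1415 × 1.20227 ≈ 1701.21 mg.

1701 mg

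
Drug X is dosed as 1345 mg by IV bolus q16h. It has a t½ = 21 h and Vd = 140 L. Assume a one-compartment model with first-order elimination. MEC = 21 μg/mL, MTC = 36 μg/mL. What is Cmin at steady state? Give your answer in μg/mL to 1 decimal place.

τ/t½ = 16/21 ≈ 0.7619, so fraction remaining f = (1/2)^(16/21) ≈ 0.5897.
Single-dose peak C₀ = D/Vd = 1345/140 ≈ 9.607 μg/mL.
Steady-state trough Cmin,ss = C₀·f/(1−f) ≈ 9.607 × 0.5897/0.4103 ≈ 13.808 μg/mL.
Trough 13.8 μg/mL vs MEC 21 μg/mL: subtherapeutic.

13.8 μg/mL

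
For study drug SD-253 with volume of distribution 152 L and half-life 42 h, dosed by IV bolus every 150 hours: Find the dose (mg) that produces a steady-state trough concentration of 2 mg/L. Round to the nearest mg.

3310 mg

τ/t½ = 150/42 ≈ 3.5714, so f = (1/2)^(150/42) ≈ 0.084119.
Cmin,ss = (D/Vd)·f/(1−f), so D = Cmin,ss·Vd·(1−f)/f.
D = 2 × 152 × (1−f)/f ≈ 2 × 152 × 10.88792 ≈ 3309.93 mg.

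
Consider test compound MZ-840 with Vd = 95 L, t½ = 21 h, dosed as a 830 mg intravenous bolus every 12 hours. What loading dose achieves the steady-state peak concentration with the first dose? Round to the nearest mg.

2538 mg

f = (1/2)^(12/21) ≈ 0.672950; accumulation ratio R = 1/(1−f) ≈ 3.05764.
Loading dose to hit Cmax,ss on first dose: D_load = D_maint·R ≈ 830 × 3.05764 ≈ 2537.84 mg.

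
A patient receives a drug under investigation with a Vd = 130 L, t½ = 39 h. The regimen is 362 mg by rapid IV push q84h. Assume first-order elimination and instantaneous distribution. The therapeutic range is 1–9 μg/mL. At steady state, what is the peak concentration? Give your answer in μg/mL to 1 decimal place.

3.6 μg/mL

τ/t½ = 84/39 ≈ 2.1538, so fraction remaining f = (1/2)^(84/39) ≈ 0.2247.
Accumulation ratio R = 1/(1 − f) ≈ 1/0.7753 ≈ 1.2898.
Single-dose peak C₀ = D/Vd = 362/130 ≈ 2.785 μg/mL.
Cmax,ss = C₀/(1 − f) ≈ 2.785/0.7753 ≈ 3.592 μg/mL.
Peak 3.6 μg/mL vs MTC 9 μg/mL: below toxic threshold.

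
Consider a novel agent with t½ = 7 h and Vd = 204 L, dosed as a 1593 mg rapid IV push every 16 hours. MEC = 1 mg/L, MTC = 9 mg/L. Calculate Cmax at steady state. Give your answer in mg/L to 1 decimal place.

9.8 mg/L

τ/t½ = 16/7 ≈ 2.2857, so fraction remaining f = (1/2)^(16/7) ≈ 0.2051.
At steady state, accumulation factor R = 1/(1 − e^(−kτ)) ≈ 1.2580.
Each bolus raises the concentration by D/Vd = 1593/204 ≈ 7.809 mg/L.
Cmax,ss = C₀/(1 − f) ≈ 7.809/0.7949 ≈ 9.824 mg/L.
Peak 9.8 mg/L vs MTC 9 mg/L: exceeds toxic threshold.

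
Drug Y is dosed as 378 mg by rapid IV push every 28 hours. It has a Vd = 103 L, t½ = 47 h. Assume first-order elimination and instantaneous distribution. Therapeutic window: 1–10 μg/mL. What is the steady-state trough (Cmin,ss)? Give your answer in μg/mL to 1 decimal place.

τ/t½ = 28/47 ≈ 0.59574, so fraction remaining f = (1/2)^(28/47) ≈ 0.6617.
At steady state, accumulation factor R = 1/(1 − e^(−kτ)) ≈ 2.9560.
Single-dose peak C₀ = D/Vd = 378/103 ≈ 3.670 μg/mL.
Cmax,ss = C₀/(1 − f) ≈ 3.670/0.3383 ≈ 10.848 μg/mL.
One interval later, Cmin,ss = Cmax,ss·e^(−kτ) ≈ 10.848 × 0.6617 ≈ 7.178 μg/mL.
Trough 7.2 μg/mL vs MEC 1 μg/mL: adequate.

7.2 μg/mL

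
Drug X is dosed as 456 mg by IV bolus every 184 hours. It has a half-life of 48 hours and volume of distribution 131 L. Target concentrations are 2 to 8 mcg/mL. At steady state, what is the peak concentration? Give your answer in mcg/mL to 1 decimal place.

3.7 mcg/mL

τ/t½ = 184/48 ≈ 3.8333, so fraction remaining f = (1/2)^(184/48) ≈ 0.0702.
At steady state, accumulation factor R = 1/(1 − e^(−kτ)) ≈ 1.0755.
Single-dose peak C₀ = D/Vd = 456/131 ≈ 3.481 mcg/mL.
Steady-state peak Cmax,ss = C₀·R ≈ 3.481 × 1.0755 ≈ 3.744 mcg/mL.
Peak 3.7 mcg/mL vs MTC 8 mcg/mL: below toxic threshold.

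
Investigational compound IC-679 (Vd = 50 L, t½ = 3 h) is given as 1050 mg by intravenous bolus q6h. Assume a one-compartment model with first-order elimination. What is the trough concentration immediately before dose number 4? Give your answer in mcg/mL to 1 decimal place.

6.9 mcg/mL

f = (1/2)^(τ/t½) = (1/2)^(6/3) ≈ 0.2500.
C₀ = D/Vd = 1050/50 ≈ 21.000 mcg/mL.
Before the 4th dose, 3 doses have been given. Superposition: Cmin = C₀·(f + f² + … + f^3).
≈ 21.000 × (0.2500 + 0.0625 + 0.0156) ≈ 21.000 × 0.3281 ≈ 6.890 mcg/mL.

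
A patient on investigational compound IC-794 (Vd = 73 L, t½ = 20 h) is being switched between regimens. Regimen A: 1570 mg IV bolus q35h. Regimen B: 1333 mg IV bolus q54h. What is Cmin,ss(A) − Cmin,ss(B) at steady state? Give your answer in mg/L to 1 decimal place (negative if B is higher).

Regimen A: f = (1/2)^(35/20) ≈ 0.2973; Cmin,ss = (1570/73)·f/(1−f) ≈ 9.099 mg/L.
Regimen B: f = (1/2)^(54/20) ≈ 0.1539; Cmin,ss = (1333/73)·f/(1−f) ≈ 3.321 mg/L.
Difference ≈ 9.099 − 3.321 ≈ 5.778 mg/L.

5.8 mg/L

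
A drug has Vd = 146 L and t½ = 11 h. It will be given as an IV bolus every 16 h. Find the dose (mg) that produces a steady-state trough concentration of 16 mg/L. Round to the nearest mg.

4066 mg

τ/t½ = 16/11 ≈ 1.4545, so f = (1/2)^(16/11) ≈ 0.364870.
Cmin,ss = (D/Vd)·f/(1−f), so D = Cmin,ss·Vd·(1−f)/f.
D = 16 × 146 × (1−f)/f ≈ 16 × 146 × 1.74070 ≈ 4066.28 mg.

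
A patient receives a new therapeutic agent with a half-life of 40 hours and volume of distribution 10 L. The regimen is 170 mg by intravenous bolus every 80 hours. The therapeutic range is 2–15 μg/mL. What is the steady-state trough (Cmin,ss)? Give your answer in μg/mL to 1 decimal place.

τ = 80 h = 2 half-lives, so f = (1/2)^2 = 0.25.
Accumulation ratio R = 1/(1 − f) = 1/0.75 = 4/3.
Single-dose peak C₀ = D/Vd = 170/10 = 17 μg/mL.
Steady-state peak Cmax,ss = C₀·R = 17 × 4/3 ≈ 22.667 μg/mL.
Steady-state trough Cmin,ss = Cmax,ss·f ≈ 22.667 × 0.25 ≈ 5.667 μg/mL.
Trough 5.7 μg/mL vs MEC 2 μg/mL: adequate.

5.7 μg/mL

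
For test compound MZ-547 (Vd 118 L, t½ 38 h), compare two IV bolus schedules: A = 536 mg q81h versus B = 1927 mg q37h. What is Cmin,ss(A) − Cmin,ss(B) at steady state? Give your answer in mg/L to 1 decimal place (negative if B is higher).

-15.6 mg/L

Regimen A: f = (1/2)^(81/38) ≈ 0.2282; Cmin,ss = (536/118)·f/(1−f) ≈ 1.343 mg/L.
Regimen B: f = (1/2)^(37/38) ≈ 0.5092; Cmin,ss = (1927/118)·f/(1−f) ≈ 16.943 mg/L.
Difference ≈ 1.343 − 16.943 ≈ -15.600 mg/L.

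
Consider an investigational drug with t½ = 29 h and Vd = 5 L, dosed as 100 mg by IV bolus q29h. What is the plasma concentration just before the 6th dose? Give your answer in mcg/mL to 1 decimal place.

f = (1/2)^(τ/t½) = (1/2)^(29/29) ≈ 0.5000.
C₀ = D/Vd = 100/5 ≈ 20.000 mcg/mL.
Before the 6th dose, 5 doses have been given. Superposition: Cmin = C₀·(f + f² + … + f^5).
≈ 20.000 × (0.5000 + 0.2500 + 0.1250 + 0.0625 + 0.0313) ≈ 20.000 × 0.9688 ≈ 19.376 mcg/mL.

19.4 mcg/mL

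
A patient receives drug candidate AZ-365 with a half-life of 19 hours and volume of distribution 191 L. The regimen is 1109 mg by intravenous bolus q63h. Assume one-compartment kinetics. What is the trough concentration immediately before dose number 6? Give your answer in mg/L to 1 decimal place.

0.6 mg/L

f = (1/2)^(τ/t½) = (1/2)^(63/19) ≈ 0.1004.
C₀ = D/Vd = 1109/191 ≈ 5.806 mg/L.
Before the 6th dose, 5 doses have been given. Superposition: Cmin = C₀·(f + f² + … + f^5).
≈ 5.806 × (0.1004 + 0.0101 + 0.0010 + 0.0001 + 0.0000) ≈ 5.806 × 0.1116 ≈ 0.648 mg/L.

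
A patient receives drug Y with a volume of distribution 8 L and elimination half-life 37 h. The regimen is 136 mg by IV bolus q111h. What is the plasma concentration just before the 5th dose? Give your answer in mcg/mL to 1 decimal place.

2.4 mcg/mL

f = (1/2)^(τ/t½) = (1/2)^(111/37) ≈ 0.1250.
C₀ = D/Vd = 136/8 ≈ 17.000 mcg/mL.
Before the 5th dose, 4 doses have been given. Superposition: Cmin = C₀·(f + f² + … + f^4).
≈ 17.000 × (0.1250 + 0.0156 + 0.0020 + 0.0002) ≈ 17.000 × 0.1428 ≈ 2.428 mcg/mL.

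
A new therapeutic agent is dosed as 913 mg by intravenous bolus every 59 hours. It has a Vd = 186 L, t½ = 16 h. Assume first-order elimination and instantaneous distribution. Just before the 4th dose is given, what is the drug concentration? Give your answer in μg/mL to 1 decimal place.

0.4 μg/mL

f = (1/2)^(τ/t½) = (1/2)^(59/16) ≈ 0.0776.
C₀ = D/Vd = 913/186 ≈ 4.909 μg/mL.
Before the 4th dose, 3 doses have been given. Superposition: Cmin = C₀·(f + f² + … + f^3).
≈ 4.909 × (0.0776 + 0.0060 + 0.0005) ≈ 4.909 × 0.0841 ≈ 0.413 μg/mL.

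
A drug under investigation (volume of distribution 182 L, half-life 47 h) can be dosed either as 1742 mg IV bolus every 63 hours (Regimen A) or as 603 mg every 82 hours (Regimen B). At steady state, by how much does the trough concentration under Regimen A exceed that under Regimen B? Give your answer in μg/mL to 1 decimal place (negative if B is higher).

Regimen A: f = (1/2)^(63/47) ≈ 0.3949; Cmin,ss = (1742/182)·f/(1−f) ≈ 6.246 μg/mL.
Regimen B: f = (1/2)^(82/47) ≈ 0.2984; Cmin,ss = (603/182)·f/(1−f) ≈ 1.409 μg/mL.
Difference ≈ 6.246 − 1.409 ≈ 4.837 μg/mL.

4.8 μg/mL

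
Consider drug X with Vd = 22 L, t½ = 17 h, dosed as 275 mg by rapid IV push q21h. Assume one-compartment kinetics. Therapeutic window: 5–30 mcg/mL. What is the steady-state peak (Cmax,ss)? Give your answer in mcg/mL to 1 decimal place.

Over one 21-h interval, 21/17 ≈ 1.2353 half-lives elapse, leaving f ≈ 0.4248 of each dose.
Accumulation ratio R = 1/(1 − f) ≈ 1/0.5752 ≈ 1.7385.
Each bolus raises the concentration by D/Vd = 275/22 ≈ 12.500 mcg/mL.
Steady-state peak Cmax,ss = C₀·R ≈ 12.500 × 1.7385 ≈ 21.731 mcg/mL.
Peak 21.7 mcg/mL vs MTC 30 mcg/mL: below toxic threshold.

21.7 mcg/mL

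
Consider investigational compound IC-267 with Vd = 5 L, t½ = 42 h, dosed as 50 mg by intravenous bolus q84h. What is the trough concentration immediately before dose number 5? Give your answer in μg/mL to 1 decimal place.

f = (1/2)^(τ/t½) = (1/2)^(84/42) ≈ 0.2500.
C₀ = D/Vd = 50/5 ≈ 10.000 μg/mL.
Before the 5th dose, 4 doses have been given. Superposition: Cmin = C₀·(f + f² + … + f^4).
≈ 10.000 × (0.2500 + 0.0625 + 0.0156 + 0.0039) ≈ 10.000 × 0.3320 ≈ 3.320 μg/mL.

3.3 μg/mL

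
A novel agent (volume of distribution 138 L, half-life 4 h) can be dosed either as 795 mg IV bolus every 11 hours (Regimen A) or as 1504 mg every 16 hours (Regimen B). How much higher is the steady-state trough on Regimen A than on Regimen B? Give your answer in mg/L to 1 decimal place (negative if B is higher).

0.3 mg/L

Regimen A: f = (1/2)^(11/4) ≈ 0.1487; Cmin,ss = (795/138)·f/(1−f) ≈ 1.006 mg/L.
Regimen B: f = (1/2)^(16/4) ≈ 0.0625; Cmin,ss = (1504/138)·f/(1−f) ≈ 0.727 mg/L.
Difference ≈ 1.006 − 0.727 ≈ 0.279 mg/L.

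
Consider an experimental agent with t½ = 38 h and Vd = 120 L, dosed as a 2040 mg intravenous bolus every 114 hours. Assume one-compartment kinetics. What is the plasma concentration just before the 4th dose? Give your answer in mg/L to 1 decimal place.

f = (1/2)^(τ/t½) = (1/2)^(114/38) ≈ 0.1250.
C₀ = D/Vd = 2040/120 ≈ 17.000 mg/L.
Before the 4th dose, 3 doses have been given. Superposition: Cmin = C₀·(f + f² + … + f^3).
≈ 17.000 × (0.1250 + 0.0156 + 0.0020) ≈ 17.000 × 0.1426 ≈ 2.424 mg/L.

2.4 mg/L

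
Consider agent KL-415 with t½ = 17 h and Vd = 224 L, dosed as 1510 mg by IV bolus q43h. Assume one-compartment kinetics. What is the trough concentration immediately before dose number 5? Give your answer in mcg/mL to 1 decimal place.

1.4 mcg/mL

f = (1/2)^(τ/t½) = (1/2)^(43/17) ≈ 0.1732.
C₀ = D/Vd = 1510/224 ≈ 6.741 mcg/mL.
Before the 5th dose, 4 doses have been given. Superposition: Cmin = C₀·(f + f² + … + f^4).
≈ 6.741 × (0.1732 + 0.0300 + 0.0052 + 0.0009) ≈ 6.741 × 0.2093 ≈ 1.411 mcg/mL.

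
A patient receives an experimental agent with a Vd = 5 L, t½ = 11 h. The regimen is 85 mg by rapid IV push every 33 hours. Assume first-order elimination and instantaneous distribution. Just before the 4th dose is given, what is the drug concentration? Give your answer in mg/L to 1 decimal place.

2.4 mg/L

f = (1/2)^(τ/t½) = (1/2)^(33/11) ≈ 0.1250.
C₀ = D/Vd = 85/5 ≈ 17.000 mg/L.
Before the 4th dose, 3 doses have been given. Superposition: Cmin = C₀·(f + f² + … + f^3).
≈ 17.000 × (0.1250 + 0.0156 + 0.0020) ≈ 17.000 × 0.1426 ≈ 2.424 mg/L.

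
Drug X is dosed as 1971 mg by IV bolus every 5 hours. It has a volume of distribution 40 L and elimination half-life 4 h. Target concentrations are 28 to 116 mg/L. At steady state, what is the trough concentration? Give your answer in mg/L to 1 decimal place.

35.7 mg/L

k = ln2/t½ = ln2/4 ≈ 0.173287 h⁻¹; fraction remaining f = e^(−kτ) = e^(−0.173287×5) ≈ 0.4204.
Accumulation ratio R = 1/(1 − f) ≈ 1/0.5796 ≈ 1.7253.
Single-dose peak C₀ = D/Vd = 1971/40 ≈ 49.275 mg/L.
Cmax,ss = C₀/(1 − f) ≈ 49.275/0.5796 ≈ 85.016 mg/L.
Steady-state trough Cmin,ss = Cmax,ss·f ≈ 85.016 × 0.4204 ≈ 35.741 mg/L.
Trough 35.7 mg/L vs MEC 28 mg/L: adequate.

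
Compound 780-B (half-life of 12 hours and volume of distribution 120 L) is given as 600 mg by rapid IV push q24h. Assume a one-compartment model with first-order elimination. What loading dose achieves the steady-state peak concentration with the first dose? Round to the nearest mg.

f = (1/2)^(24/12) ≈ 0.250000; accumulation ratio R = 1/(1−f) ≈ 1.33333.
Loading dose to hit Cmax,ss on first dose: D_load = D_maint·R ≈ 600 × 1.33333 ≈ 800.00 mg.

800 mg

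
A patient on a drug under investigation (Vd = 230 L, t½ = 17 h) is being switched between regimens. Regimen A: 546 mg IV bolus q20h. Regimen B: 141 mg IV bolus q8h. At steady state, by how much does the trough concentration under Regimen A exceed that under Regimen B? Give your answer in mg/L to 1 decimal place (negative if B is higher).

Regimen A: f = (1/2)^(20/17) ≈ 0.4424; Cmin,ss = (546/230)·f/(1−f) ≈ 1.883 mg/L.
Regimen B: f = (1/2)^(8/17) ≈ 0.7217; Cmin,ss = (141/230)·f/(1−f) ≈ 1.590 mg/L.
Difference ≈ 1.883 − 1.590 ≈ 0.293 mg/L.

0.3 mg/L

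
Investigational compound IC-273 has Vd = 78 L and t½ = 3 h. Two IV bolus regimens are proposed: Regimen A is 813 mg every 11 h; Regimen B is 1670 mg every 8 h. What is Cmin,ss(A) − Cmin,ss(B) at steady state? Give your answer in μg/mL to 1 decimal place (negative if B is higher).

-3.1 μg/mL

Regimen A: f = (1/2)^(11/3) ≈ 0.0787; Cmin,ss = (813/78)·f/(1−f) ≈ 0.890 μg/mL.
Regimen B: f = (1/2)^(8/3) ≈ 0.1575; Cmin,ss = (1670/78)·f/(1−f) ≈ 4.003 μg/mL.
Difference ≈ 0.890 − 4.003 ≈ -3.113 μg/mL.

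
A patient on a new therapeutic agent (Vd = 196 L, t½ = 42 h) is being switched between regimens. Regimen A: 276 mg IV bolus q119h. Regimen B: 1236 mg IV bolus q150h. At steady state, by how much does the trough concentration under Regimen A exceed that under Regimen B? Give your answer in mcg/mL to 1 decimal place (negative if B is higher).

Regimen A: f = (1/2)^(119/42) ≈ 0.1403; Cmin,ss = (276/196)·f/(1−f) ≈ 0.230 mcg/mL.
Regimen B: f = (1/2)^(150/42) ≈ 0.0841; Cmin,ss = (1236/196)·f/(1−f) ≈ 0.579 mcg/mL.
Difference ≈ 0.230 − 0.579 ≈ -0.349 mcg/mL.

-0.3 mcg/mL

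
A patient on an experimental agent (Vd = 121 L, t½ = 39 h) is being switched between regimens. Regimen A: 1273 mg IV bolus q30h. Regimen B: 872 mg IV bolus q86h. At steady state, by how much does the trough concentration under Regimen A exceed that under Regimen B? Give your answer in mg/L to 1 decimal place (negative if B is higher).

12.9 mg/L

Regimen A: f = (1/2)^(30/39) ≈ 0.5867; Cmin,ss = (1273/121)·f/(1−f) ≈ 14.935 mg/L.
Regimen B: f = (1/2)^(86/39) ≈ 0.2169; Cmin,ss = (872/121)·f/(1−f) ≈ 1.996 mg/L.
Difference ≈ 14.935 − 1.996 ≈ 12.939 mg/L.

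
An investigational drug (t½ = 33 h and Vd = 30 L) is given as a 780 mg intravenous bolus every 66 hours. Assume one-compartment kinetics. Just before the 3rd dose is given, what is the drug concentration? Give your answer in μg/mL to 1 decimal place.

f = (1/2)^(τ/t½) = (1/2)^(66/33) ≈ 0.2500.
C₀ = D/Vd = 780/30 ≈ 26.000 μg/mL.
Before the 3rd dose, 2 doses have been given. Superposition: Cmin = C₀·(f + f²).
≈ 26.000 × (0.2500 + 0.0625) ≈ 26.000 × 0.3125 ≈ 8.125 μg/mL.

8.1 μg/mL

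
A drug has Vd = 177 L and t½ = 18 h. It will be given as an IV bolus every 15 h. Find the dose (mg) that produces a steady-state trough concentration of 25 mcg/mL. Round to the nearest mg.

τ/t½ = 15/18 ≈ 0.83333, so f = (1/2)^(15/18) ≈ 0.561231.
Cmin,ss = (D/Vd)·f/(1−f), so D = Cmin,ss·Vd·(1−f)/f.
D = 25 × 177 × (1−f)/f ≈ 25 × 177 × 0.78180 ≈ 3459.47 mg.

3459 mg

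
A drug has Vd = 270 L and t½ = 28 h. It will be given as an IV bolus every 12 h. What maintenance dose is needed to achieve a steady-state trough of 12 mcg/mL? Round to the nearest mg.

τ/t½ = 12/28 ≈ 0.42857, so f = (1/2)^(12/28) ≈ 0.742997.
Cmin,ss = (D/Vd)·f/(1−f), so D = Cmin,ss·Vd·(1−f)/f.
D = 12 × 270 × (1−f)/f ≈ 12 × 270 × 0.34590 ≈ 1120.72 mg.

1121 mg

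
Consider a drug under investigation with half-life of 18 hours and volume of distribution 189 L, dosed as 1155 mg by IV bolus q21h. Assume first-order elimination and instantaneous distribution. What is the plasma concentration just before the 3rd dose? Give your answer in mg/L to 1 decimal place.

f = (1/2)^(τ/t½) = (1/2)^(21/18) ≈ 0.4454.
C₀ = D/Vd = 1155/189 ≈ 6.111 mg/L.
Before the 3rd dose, 2 doses have been given. Superposition: Cmin = C₀·(f + f²).
≈ 6.111 × (0.4454 + 0.1984) ≈ 6.111 × 0.6438 ≈ 3.934 mg/L.

3.9 mg/L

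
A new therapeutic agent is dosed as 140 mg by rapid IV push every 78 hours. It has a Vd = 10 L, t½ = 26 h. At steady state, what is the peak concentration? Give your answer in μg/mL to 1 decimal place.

16.0 μg/mL

The dosing interval is 3 half-lives, so f = 2^(−3) = 0.125.
At steady state, R = 1/(1 − 0.125) = 8/7.
Single-dose peak C₀ = D/Vd = 140/10 = 14 μg/mL.
Steady-state peak Cmax,ss = C₀·R = 14 × 8/7 ≈ 16.000 μg/mL.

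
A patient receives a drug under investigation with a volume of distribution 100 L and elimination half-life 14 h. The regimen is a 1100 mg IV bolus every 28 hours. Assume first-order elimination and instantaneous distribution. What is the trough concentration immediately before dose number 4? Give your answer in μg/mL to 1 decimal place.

f = (1/2)^(τ/t½) = (1/2)^(28/14) ≈ 0.2500.
C₀ = D/Vd = 1100/100 ≈ 11.000 μg/mL.
Before the 4th dose, 3 doses have been given. Superposition: Cmin = C₀·(f + f² + … + f^3).
≈ 11.000 × (0.2500 + 0.0625 + 0.0156) ≈ 11.000 × 0.3281 ≈ 3.609 μg/mL.

3.6 μg/mL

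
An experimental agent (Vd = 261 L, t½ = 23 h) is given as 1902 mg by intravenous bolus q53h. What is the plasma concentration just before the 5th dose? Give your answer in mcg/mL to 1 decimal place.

1.8 mcg/mL

f = (1/2)^(τ/t½) = (1/2)^(53/23) ≈ 0.2025.
C₀ = D/Vd = 1902/261 ≈ 7.287 mcg/mL.
Before the 5th dose, 4 doses have been given. Superposition: Cmin = C₀·(f + f² + … + f^4).
≈ 7.287 × (0.2025 + 0.0410 + 0.0083 + 0.0017) ≈ 7.287 × 0.2535 ≈ 1.847 mcg/mL.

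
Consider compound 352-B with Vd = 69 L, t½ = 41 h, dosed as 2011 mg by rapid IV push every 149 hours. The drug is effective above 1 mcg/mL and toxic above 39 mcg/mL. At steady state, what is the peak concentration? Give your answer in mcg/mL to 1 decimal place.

Over one 149-h interval, 149/41 ≈ 3.6341 half-lives elapse, leaving f ≈ 0.0805 of each dose.
At steady state, accumulation factor R = 1/(1 − e^(−kτ)) ≈ 1.0875.
Single-dose peak C₀ = D/Vd = 2011/69 ≈ 29.145 mcg/mL.
Cmax,ss = C₀/(1 − f) ≈ 29.145/0.9195 ≈ 31.697 mcg/mL.
Peak 31.7 mcg/mL vs MTC 39 mcg/mL: below toxic threshold.

31.7 mcg/mL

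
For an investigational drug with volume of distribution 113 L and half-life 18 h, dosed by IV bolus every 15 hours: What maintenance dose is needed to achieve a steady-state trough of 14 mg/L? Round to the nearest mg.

τ/t½ = 15/18 ≈ 0.83333, so f = (1/2)^(15/18) ≈ 0.561231.
Cmin,ss = (D/Vd)·f/(1−f), so D = Cmin,ss·Vd·(1−f)/f.
D = 14 × 113 × (1−f)/f ≈ 14 × 113 × 0.78180 ≈ 1236.81 mg.

1237 mg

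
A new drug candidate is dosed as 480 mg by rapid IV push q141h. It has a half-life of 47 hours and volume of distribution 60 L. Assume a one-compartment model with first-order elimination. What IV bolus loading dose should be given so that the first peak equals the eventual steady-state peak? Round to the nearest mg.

549 mg

f = (1/2)^(141/47) ≈ 0.125000; accumulation ratio R = 1/(1−f) ≈ 1.14286.
Loading dose to hit Cmax,ss on first dose: D_load = D_maint·R ≈ 480 × 1.14286 ≈ 548.57 mg.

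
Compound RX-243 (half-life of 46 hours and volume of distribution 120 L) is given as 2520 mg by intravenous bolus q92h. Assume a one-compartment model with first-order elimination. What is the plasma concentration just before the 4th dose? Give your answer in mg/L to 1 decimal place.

f = (1/2)^(τ/t½) = (1/2)^(92/46) ≈ 0.2500.
C₀ = D/Vd = 2520/120 ≈ 21.000 mg/L.
Before the 4th dose, 3 doses have been given. Superposition: Cmin = C₀·(f + f² + … + f^3).
≈ 21.000 × (0.2500 + 0.0625 + 0.0156) ≈ 21.000 × 0.3281 ≈ 6.890 mg/L.

6.9 mg/L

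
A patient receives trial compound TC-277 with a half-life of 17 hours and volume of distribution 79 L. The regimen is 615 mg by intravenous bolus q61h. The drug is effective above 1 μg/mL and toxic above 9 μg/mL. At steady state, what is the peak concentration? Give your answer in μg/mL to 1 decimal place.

8.5 μg/mL

Over one 61-h interval, 61/17 ≈ 3.5882 half-lives elapse, leaving f ≈ 0.0831 of each dose.
Accumulation ratio R = 1/(1 − f) ≈ 1/0.9169 ≈ 1.0906.
Each bolus raises the concentration by D/Vd = 615/79 ≈ 7.785 μg/mL.
Cmax,ss = C₀/(1 − f) ≈ 7.785/0.9169 ≈ 8.491 μg/mL.
Peak 8.5 μg/mL vs MTC 9 μg/mL: below toxic threshold.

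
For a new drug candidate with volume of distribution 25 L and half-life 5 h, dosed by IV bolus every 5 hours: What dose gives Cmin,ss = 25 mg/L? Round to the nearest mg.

625 mg

τ/t½ = 5/5 ≈ 1, so f = (1/2)^(5/5) ≈ 0.500000.
Cmin,ss = (D/Vd)·f/(1−f), so D = Cmin,ss·Vd·(1−f)/f.
D = 25 × 25 × (1−f)/f ≈ 25 × 25 × 1.00000 ≈ 625.00 mg.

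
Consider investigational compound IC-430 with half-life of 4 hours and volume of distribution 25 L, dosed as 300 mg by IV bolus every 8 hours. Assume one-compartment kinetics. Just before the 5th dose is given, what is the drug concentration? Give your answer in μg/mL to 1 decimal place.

f = (1/2)^(τ/t½) = (1/2)^(8/4) ≈ 0.2500.
C₀ = D/Vd = 300/25 ≈ 12.000 μg/mL.
Before the 5th dose, 4 doses have been given. Superposition: Cmin = C₀·(f + f² + … + f^4).
≈ 12.000 × (0.2500 + 0.0625 + 0.0156 + 0.0039) ≈ 12.000 × 0.3320 ≈ 3.984 μg/mL.

4.0 μg/mL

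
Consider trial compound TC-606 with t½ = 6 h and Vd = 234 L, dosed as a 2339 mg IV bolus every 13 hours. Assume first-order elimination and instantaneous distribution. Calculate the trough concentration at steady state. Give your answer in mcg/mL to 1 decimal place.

2.9 mcg/mL

k = ln2/t½ = ln2/6 ≈ 0.115525 h⁻¹; fraction remaining f = e^(−kτ) = e^(−0.115525×13) ≈ 0.2227.
Single-dose peak C₀ = D/Vd = 2339/234 ≈ 9.996 mcg/mL.
Steady-state trough Cmin,ss = C₀·f/(1−f) ≈ 9.996 × 0.2227/0.7773 ≈ 2.864 mcg/mL.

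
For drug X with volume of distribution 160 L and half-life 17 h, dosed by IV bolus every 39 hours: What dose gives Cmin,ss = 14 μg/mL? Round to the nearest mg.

8746 mg

τ/t½ = 39/17 ≈ 2.2941, so f = (1/2)^(39/17) ≈ 0.203893.
Cmin,ss = (D/Vd)·f/(1−f), so D = Cmin,ss·Vd·(1−f)/f.
D = 14 × 160 × (1−f)/f ≈ 14 × 160 × 3.90453 ≈ 8746.15 mg.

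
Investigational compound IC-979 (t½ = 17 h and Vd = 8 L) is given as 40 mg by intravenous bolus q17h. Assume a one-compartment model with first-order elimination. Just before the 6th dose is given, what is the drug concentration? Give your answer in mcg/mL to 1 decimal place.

4.8 mcg/mL

f = (1/2)^(τ/t½) = (1/2)^(17/17) ≈ 0.5000.
C₀ = D/Vd = 40/8 ≈ 5.000 mcg/mL.
Before the 6th dose, 5 doses have been given. Superposition: Cmin = C₀·(f + f² + … + f^5).
≈ 5.000 × (0.5000 + 0.2500 + 0.1250 + 0.0625 + 0.0313) ≈ 5.000 × 0.9688 ≈ 4.844 mcg/mL.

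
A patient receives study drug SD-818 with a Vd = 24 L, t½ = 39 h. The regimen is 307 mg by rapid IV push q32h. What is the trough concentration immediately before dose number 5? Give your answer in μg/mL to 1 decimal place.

15.0 μg/mL

f = (1/2)^(τ/t½) = (1/2)^(32/39) ≈ 0.5662.
C₀ = D/Vd = 307/24 ≈ 12.792 μg/mL.
Before the 5th dose, 4 doses have been given. Superposition: Cmin = C₀·(f + f² + … + f^4).
≈ 12.792 × (0.5662 + 0.3206 + 0.1815 + 0.1028) ≈ 12.792 × 1.1711 ≈ 14.981 μg/mL.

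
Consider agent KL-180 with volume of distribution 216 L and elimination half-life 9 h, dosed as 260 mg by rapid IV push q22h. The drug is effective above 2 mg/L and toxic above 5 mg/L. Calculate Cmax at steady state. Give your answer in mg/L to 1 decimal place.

1.5 mg/L

Over one 22-h interval, 22/9 ≈ 2.4444 half-lives elapse, leaving f ≈ 0.1837 of each dose.
At steady state, accumulation factor R = 1/(1 − e^(−kτ)) ≈ 1.2250.
Each bolus raises the concentration by D/Vd = 260/216 ≈ 1.204 mg/L.
Cmax,ss = C₀/(1 − f) ≈ 1.204/0.8163 ≈ 1.475 mg/L.
Peak 1.5 mg/L vs MTC 5 mg/L: below toxic threshold.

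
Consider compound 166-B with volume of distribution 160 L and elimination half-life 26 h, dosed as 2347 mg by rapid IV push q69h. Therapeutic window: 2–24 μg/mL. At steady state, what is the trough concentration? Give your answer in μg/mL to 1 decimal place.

2.8 μg/mL

k = ln2/t½ = ln2/26 ≈ 0.026660 h⁻¹; fraction remaining f = e^(−kτ) = e^(−0.026660×69) ≈ 0.1589.
Single-dose peak C₀ = D/Vd = 2347/160 ≈ 14.669 μg/mL.
Steady-state trough Cmin,ss = C₀·f/(1−f) ≈ 14.669 × 0.1589/0.8411 ≈ 2.771 μg/mL.
Trough 2.8 μg/mL vs MEC 2 μg/mL: adequate.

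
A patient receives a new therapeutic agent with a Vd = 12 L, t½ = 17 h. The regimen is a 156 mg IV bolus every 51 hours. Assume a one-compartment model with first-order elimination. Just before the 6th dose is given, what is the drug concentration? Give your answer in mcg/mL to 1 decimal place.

1.9 mcg/mL

f = (1/2)^(τ/t½) = (1/2)^(51/17) ≈ 0.1250.
C₀ = D/Vd = 156/12 ≈ 13.000 mcg/mL.
Before the 6th dose, 5 doses have been given. Superposition: Cmin = C₀·(f + f² + … + f^5).
≈ 13.000 × (0.1250 + 0.0156 + 0.0020 + 0.0002 + 0.0000) ≈ 13.000 × 0.1428 ≈ 1.856 mcg/mL.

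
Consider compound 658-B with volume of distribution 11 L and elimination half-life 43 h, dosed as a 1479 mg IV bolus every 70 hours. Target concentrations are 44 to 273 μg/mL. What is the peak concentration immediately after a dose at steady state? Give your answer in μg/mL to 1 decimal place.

τ/t½ = 70/43 ≈ 1.6279, so fraction remaining f = (1/2)^(70/43) ≈ 0.3236.
Accumulation ratio R = 1/(1 − f) ≈ 1/0.6764 ≈ 1.4784.
Each bolus raises the concentration by D/Vd = 1479/11 ≈ 134.455 μg/mL.
Steady-state peak Cmax,ss = C₀·R ≈ 134.455 × 1.4784 ≈ 198.778 μg/mL.
Peak 198.8 μg/mL vs MTC 273 μg/mL: below toxic threshold.

198.8 μg/mL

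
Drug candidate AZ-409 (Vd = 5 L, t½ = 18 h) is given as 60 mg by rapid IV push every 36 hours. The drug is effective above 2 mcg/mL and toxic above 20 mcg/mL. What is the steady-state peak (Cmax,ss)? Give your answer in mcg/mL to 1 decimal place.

16.0 mcg/mL

The dosing interval is 2 half-lives, so f = 2^(−2) = 0.25.
Accumulation ratio R = 1/(1 − f) = 1/0.75 = 4/3.
Single-dose peak C₀ = D/Vd = 60/5 = 12 mcg/mL.
Steady-state peak Cmax,ss = C₀·R = 12 × 4/3 ≈ 16.000 mcg/mL.
Peak 16.0 mcg/mL vs MTC 20 mcg/mL: below toxic threshold.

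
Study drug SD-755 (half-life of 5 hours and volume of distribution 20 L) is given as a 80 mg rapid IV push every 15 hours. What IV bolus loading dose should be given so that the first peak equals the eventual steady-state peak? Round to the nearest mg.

f = (1/2)^(15/5) ≈ 0.125000; accumulation ratio R = 1/(1−f) ≈ 1.14286.
Loading dose to hit Cmax,ss on first dose: D_load = D_maint·R ≈ 80 × 1.14286 ≈ 91.43 mg.

91 mg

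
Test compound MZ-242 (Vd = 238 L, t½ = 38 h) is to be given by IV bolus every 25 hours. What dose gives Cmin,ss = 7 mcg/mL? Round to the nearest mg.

963 mg

τ/t½ = 25/38 ≈ 0.65789, so f = (1/2)^(25/38) ≈ 0.633803.
Cmin,ss = (D/Vd)·f/(1−f), so D = Cmin,ss·Vd·(1−f)/f.
D = 7 × 238 × (1−f)/f ≈ 7 × 238 × 0.57778 ≈ 962.58 mg.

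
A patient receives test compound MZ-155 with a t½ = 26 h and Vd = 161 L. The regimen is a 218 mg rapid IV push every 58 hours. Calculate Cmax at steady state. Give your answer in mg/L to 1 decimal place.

1.7 mg/L

k = ln2/t½ = ln2/26 ≈ 0.026660 h⁻¹; fraction remaining f = e^(−kτ) = e^(−0.026660×58) ≈ 0.2130.
At steady state, accumulation factor R = 1/(1 − e^(−kτ)) ≈ 1.2706.
Single-dose peak C₀ = D/Vd = 218/161 ≈ 1.354 mg/L.
Steady-state peak Cmax,ss = C₀·R ≈ 1.354 × 1.2706 ≈ 1.720 mg/L.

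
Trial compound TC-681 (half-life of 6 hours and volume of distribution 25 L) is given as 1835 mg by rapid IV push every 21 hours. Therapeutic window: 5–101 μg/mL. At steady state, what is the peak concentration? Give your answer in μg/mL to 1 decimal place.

τ/t½ = 21/6 ≈ 3.5, so fraction remaining f = (1/2)^(21/6) ≈ 0.0884.
At steady state, accumulation factor R = 1/(1 − e^(−kτ)) ≈ 1.0970.
Single-dose peak C₀ = D/Vd = 1835/25 ≈ 73.400 μg/mL.
Steady-state peak Cmax,ss = C₀·R ≈ 73.400 × 1.0970 ≈ 80.520 μg/mL.
Peak 80.5 μg/mL vs MTC 101 μg/mL: below toxic threshold.

80.5 μg/mL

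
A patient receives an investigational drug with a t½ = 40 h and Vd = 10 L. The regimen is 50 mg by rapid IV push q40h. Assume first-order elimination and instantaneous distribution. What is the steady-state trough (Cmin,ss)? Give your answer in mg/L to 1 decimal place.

The dosing interval is 1 half-life, so f = 2^(−1) = 0.5.
At steady state, R = 1/(1 − 0.5) = 2/1.
Single-dose peak C₀ = D/Vd = 50/10 = 5 mg/L.
Steady-state peak Cmax,ss = C₀·R = 5 × 2/1 ≈ 10.000 mg/L.
Steady-state trough Cmin,ss = Cmax,ss·f ≈ 10.000 × 0.5 ≈ 5.000 mg/L.

5.0 mg/L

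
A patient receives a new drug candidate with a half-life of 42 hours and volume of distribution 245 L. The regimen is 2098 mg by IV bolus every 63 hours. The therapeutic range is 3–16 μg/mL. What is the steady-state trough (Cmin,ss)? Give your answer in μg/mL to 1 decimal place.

4.7 μg/mL

Over one 63-h interval, 63/42 ≈ 1.5 half-lives elapse, leaving f ≈ 0.3536 of each dose.
Accumulation ratio R = 1/(1 − f) ≈ 1/0.6464 ≈ 1.5470.
Each bolus raises the concentration by D/Vd = 2098/245 ≈ 8.563 μg/mL.
Steady-state peak Cmax,ss = C₀·R ≈ 8.563 × 1.5470 ≈ 13.247 μg/mL.
One interval later, Cmin,ss = Cmax,ss·e^(−kτ) ≈ 13.247 × 0.3536 ≈ 4.684 μg/mL.
Trough 4.7 μg/mL vs MEC 3 μg/mL: adequate.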